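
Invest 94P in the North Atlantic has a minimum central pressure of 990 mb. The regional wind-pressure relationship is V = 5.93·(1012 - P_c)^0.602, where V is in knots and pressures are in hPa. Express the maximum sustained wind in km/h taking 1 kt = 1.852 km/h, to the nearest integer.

ΔP = 1012 − 990 = 22 mb.
V ≈ 5.93 × 22^0.602 = 5.93 × 6.429 ≈ 38.124 kt.
38.124 × 1.852 ≈ 70.60 km/h → 71 km/h.

71 km/h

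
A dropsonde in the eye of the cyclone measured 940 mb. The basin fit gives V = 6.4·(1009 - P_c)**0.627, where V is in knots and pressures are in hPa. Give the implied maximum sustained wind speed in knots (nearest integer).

ΔP = 1009 − 940 = 69 mb.
69^0.627 ≈ 14.222.
V ≈ 6.4 × 14.222 ≈ 91.0 kt.

91 kt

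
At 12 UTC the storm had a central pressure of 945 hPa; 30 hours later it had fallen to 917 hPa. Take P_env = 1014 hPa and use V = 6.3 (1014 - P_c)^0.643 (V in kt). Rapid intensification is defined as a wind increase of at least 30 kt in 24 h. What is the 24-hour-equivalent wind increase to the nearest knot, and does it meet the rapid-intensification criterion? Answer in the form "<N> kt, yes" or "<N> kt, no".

19 kt, no

V₁: ΔP = 69, V ≈ 6.3 × 69^0.643 ≈ 95.88 kt.
V₂: ΔP = 97, V ≈ 6.3 × 97^0.643 ≈ 119.35 kt.
ΔV over 30 h = 23.47 kt → 24 h equivalent = 23.47 × 24/30 ≈ 18.78 kt.
19 kt < 30 kt ⇒ not rapid intensification.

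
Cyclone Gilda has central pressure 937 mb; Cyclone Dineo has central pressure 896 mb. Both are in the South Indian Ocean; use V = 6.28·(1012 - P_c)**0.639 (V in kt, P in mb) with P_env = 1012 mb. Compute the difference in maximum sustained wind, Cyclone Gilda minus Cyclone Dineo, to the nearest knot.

Cyclone Gilda: ΔP = 75; V ≈ 6.28 × 75^0.639 ≈ 99.11 kt.
Cyclone Dineo: ΔP = 116; V ≈ 6.28 × 116^0.639 ≈ 130.96 kt.
Difference ≈ 99.11 − 130.96 = -31.85 → -32 kt.

-32 kt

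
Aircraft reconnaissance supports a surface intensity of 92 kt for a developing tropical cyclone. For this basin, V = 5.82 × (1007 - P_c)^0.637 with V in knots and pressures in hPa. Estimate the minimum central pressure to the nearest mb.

931 mb

ΔP = (V / 5.82)^(1/0.637) = (92/5.82)^1.570.
92/5.82 = 15.808; 15.808^1.570 ≈ 76.22 mb.
P_c = 1007 − 76.22 = 930.78 ≈ 931 mb.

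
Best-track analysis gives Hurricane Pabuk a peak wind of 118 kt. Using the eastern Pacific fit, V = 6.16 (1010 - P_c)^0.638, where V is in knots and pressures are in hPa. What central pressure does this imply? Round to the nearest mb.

908 mb

ΔP = (V / 6.16)^(1/0.638) = (118/6.16)^1.567.
118/6.16 = 19.156; 19.156^1.567 ≈ 102.30 mb.
P_c = 1010 − 102.30 = 907.70 ≈ 908 mb.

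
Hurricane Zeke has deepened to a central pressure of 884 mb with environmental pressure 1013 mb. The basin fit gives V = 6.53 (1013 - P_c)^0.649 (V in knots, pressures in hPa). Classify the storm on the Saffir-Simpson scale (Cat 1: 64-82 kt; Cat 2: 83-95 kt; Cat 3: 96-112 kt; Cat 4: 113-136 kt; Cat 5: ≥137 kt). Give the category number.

ΔP = 1013 − 884 = 129 mb.
V ≈ 6.53 × 129^0.649 = 6.53 × 23.43 ≈ 153 kt.
153 kt falls in the Category 5 band.

5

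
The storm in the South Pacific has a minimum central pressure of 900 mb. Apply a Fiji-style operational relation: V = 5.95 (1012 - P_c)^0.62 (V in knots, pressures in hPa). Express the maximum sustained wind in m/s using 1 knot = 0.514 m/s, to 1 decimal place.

ΔP = 1012 − 900 = 112 mb.
V ≈ 5.95 × 112^0.62 = 5.95 × 18.643 ≈ 110.926 kt.
110.926 × 0.514 ≈ 57.02 m/s → 57.0 m/s.

57.0 m/s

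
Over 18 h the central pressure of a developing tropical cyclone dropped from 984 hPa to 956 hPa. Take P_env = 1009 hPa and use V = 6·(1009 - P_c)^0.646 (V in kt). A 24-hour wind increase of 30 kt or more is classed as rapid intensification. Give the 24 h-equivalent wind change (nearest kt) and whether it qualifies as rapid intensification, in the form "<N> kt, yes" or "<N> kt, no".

V₁: ΔP = 25, V ≈ 6 × 25^0.646 ≈ 48.00 kt.
V₂: ΔP = 53, V ≈ 6 × 53^0.646 ≈ 77.99 kt.
ΔV over 18 h = 29.99 kt → 24 h equivalent = 29.99 × 24/18 ≈ 39.99 kt.
40 kt ≥ 30 kt ⇒ rapid intensification.

40 kt, yes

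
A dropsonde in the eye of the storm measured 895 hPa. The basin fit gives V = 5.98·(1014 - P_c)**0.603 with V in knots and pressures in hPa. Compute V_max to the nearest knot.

107 kt

ΔP = 1014 − 895 = 119 hPa.
119^0.603 ≈ 17.847.
V ≈ 5.98 × 17.847 ≈ 106.7 kt.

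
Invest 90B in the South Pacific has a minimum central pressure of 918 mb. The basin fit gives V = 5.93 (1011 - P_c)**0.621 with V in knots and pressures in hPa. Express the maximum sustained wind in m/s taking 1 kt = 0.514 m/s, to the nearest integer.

ΔP = 1011 − 918 = 93 mb.
V ≈ 5.93 × 93^0.621 = 5.93 × 16.689 ≈ 98.965 kt.
98.965 × 0.514 ≈ 50.87 m/s → 51 m/s.

51 m/s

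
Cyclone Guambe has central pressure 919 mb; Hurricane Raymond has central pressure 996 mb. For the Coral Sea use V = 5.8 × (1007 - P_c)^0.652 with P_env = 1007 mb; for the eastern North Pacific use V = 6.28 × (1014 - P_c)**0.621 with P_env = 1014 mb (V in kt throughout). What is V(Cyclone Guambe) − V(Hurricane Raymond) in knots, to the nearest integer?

Cyclone Guambe: ΔP = 88; V ≈ 5.8 × 88^0.652 ≈ 107.46 kt.
Hurricane Raymond: ΔP = 18; V ≈ 6.28 × 18^0.621 ≈ 37.80 kt.
Difference ≈ 107.46 − 37.80 = 69.66 → 70 kt.

70 kt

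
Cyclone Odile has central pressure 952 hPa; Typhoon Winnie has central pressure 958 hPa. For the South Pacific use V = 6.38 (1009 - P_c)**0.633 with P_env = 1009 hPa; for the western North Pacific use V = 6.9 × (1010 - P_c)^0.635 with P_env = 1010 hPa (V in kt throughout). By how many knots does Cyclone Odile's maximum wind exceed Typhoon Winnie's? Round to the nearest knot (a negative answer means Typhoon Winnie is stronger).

-2 kt

Cyclone Odile: ΔP = 57; V ≈ 6.38 × 57^0.633 ≈ 82.47 kt.
Typhoon Winnie: ΔP = 52; V ≈ 6.9 × 52^0.635 ≈ 84.82 kt.
Difference ≈ 82.47 − 84.82 = -2.35 → -2 kt.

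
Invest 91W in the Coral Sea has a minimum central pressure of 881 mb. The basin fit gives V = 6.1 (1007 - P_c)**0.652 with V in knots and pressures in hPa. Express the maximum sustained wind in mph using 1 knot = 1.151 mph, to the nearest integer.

ΔP = 1007 − 881 = 126 mb.
V ≈ 6.1 × 126^0.652 = 6.1 × 23.412 ≈ 142.814 kt.
142.814 × 1.151 ≈ 164.38 mph → 164 mph.

164 mph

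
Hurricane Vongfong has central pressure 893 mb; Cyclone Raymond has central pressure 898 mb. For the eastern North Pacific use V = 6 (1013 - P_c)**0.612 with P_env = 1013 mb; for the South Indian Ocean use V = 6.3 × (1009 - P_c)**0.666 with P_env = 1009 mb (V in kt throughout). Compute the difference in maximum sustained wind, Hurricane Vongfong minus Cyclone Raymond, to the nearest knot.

Hurricane Vongfong: ΔP = 120; V ≈ 6 × 120^0.612 ≈ 112.36 kt.
Cyclone Raymond: ΔP = 111; V ≈ 6.3 × 111^0.666 ≈ 145.05 kt.
Difference ≈ 112.36 − 145.05 = -32.69 → -33 kt.

-33 kt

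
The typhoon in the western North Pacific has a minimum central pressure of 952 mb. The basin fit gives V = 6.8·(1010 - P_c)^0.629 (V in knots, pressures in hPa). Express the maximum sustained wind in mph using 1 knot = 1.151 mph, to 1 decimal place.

100.6 mph

ΔP = 1010 − 952 = 58 mb.
V ≈ 6.8 × 58^0.629 = 6.8 × 12.859 ≈ 87.439 kt.
87.439 × 1.151 ≈ 100.64 mph → 100.6 mph.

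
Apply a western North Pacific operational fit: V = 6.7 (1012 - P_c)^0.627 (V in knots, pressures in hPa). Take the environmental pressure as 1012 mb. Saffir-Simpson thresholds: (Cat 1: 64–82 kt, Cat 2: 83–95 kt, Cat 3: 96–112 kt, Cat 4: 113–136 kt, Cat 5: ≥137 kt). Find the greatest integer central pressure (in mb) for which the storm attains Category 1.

Category 1 begins at V = 64 kt.
Required ΔP = (64/6.7)^(1/0.627) = 9.552^1.595 ≈ 36.57 mb.
P_c ≤ 1012 − 36.57 = 975.43, so the highest integer P_c is 975 mb.

975 mb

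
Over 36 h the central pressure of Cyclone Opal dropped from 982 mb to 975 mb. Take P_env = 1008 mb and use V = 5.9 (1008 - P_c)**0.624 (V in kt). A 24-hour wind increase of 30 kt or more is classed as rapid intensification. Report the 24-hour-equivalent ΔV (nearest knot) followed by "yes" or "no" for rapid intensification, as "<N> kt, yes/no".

V₁: ΔP = 26, V ≈ 5.9 × 26^0.624 ≈ 45.06 kt.
V₂: ΔP = 33, V ≈ 5.9 × 33^0.624 ≈ 52.29 kt.
ΔV over 36 h = 7.23 kt → 24 h equivalent = 7.23 × 24/36 ≈ 4.82 kt.
5 kt < 30 kt ⇒ not rapid intensification.

5 kt, no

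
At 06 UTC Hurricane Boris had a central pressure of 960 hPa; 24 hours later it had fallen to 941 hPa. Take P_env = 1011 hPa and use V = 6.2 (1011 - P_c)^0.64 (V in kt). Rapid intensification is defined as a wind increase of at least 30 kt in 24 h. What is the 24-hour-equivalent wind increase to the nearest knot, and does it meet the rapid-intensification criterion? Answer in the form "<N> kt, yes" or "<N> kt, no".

17 kt, no

V₁: ΔP = 51, V ≈ 6.2 × 51^0.64 ≈ 76.78 kt.
V₂: ΔP = 70, V ≈ 6.2 × 70^0.64 ≈ 94.03 kt.
ΔV over 24 h = 17.25 kt → 24 h equivalent = 17.25 × 24/24 ≈ 17.25 kt.
17 kt < 30 kt ⇒ not rapid intensification.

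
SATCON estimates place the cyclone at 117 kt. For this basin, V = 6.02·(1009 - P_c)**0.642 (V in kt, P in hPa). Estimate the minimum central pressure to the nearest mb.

ΔP = (V / 6.02)^(1/0.642) = (117/6.02)^1.558.
117/6.02 = 19.435; 19.435^1.558 ≈ 101.66 mb.
P_c = 1009 − 101.66 = 907.34 ≈ 907 mb.

907 mb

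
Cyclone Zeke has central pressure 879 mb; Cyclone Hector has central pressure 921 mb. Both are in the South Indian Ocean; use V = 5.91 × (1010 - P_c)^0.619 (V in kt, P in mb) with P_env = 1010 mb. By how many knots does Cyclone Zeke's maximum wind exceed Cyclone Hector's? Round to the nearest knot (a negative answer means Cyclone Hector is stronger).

Cyclone Zeke: ΔP = 131; V ≈ 5.91 × 131^0.619 ≈ 120.83 kt.
Cyclone Hector: ΔP = 89; V ≈ 5.91 × 89^0.619 ≈ 95.12 kt.
Difference ≈ 120.83 − 95.12 = 25.71 → 26 kt.

26 kt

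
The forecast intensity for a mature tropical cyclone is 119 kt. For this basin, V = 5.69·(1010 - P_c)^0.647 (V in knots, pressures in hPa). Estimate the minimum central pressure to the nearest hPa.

900 hPa

ΔP = (V / 5.69)^(1/0.647) = (119/5.69)^1.546.
119/5.69 = 20.914; 20.914^1.546 ≈ 109.86 hPa.
P_c = 1010 − 109.86 = 900.14 ≈ 900 hPa.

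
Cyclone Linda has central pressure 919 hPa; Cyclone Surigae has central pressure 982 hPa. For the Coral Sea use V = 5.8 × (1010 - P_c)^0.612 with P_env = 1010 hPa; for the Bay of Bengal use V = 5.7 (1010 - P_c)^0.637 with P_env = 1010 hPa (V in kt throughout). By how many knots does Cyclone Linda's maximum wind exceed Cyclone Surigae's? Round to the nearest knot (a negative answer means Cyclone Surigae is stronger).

Cyclone Linda: ΔP = 91; V ≈ 5.8 × 91^0.612 ≈ 91.70 kt.
Cyclone Surigae: ΔP = 28; V ≈ 5.7 × 28^0.637 ≈ 47.61 kt.
Difference ≈ 91.70 − 47.61 = 44.09 → 44 kt.

44 kt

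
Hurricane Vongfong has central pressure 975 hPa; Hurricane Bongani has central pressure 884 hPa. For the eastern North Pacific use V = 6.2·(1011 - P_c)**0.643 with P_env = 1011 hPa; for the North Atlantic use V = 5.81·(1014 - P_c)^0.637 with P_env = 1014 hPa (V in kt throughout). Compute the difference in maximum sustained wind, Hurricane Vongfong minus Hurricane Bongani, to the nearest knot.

-67 kt

Hurricane Vongfong: ΔP = 36; V ≈ 6.2 × 36^0.643 ≈ 62.10 kt.
Hurricane Bongani: ΔP = 130; V ≈ 5.81 × 130^0.637 ≈ 129.05 kt.
Difference ≈ 62.10 − 129.05 = -66.95 → -67 kt.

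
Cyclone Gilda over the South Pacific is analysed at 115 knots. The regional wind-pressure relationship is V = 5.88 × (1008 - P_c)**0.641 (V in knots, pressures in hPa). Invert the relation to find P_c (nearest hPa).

ΔP = (V / 5.88)^(1/0.641) = (115/5.88)^1.560.
115/5.88 = 19.558; 19.558^1.560 ≈ 103.40 hPa.
P_c = 1008 − 103.40 = 904.60 ≈ 905 hPa.

905 hPa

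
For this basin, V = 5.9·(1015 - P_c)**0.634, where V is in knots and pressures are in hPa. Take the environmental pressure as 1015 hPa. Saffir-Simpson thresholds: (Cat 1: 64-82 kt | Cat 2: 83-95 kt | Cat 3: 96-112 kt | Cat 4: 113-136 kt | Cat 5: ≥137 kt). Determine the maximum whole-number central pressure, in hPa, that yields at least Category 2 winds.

950 hPa

Category 2 begins at V = 83 kt.
Required ΔP = (83/5.9)^(1/0.634) = 14.068^1.577 ≈ 64.73 hPa.
P_c ≤ 1015 − 64.73 = 950.27, so the highest integer P_c is 950 hPa.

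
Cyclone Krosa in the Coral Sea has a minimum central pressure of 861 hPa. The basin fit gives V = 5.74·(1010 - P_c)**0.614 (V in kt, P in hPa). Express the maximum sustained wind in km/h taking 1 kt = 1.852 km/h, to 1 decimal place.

229.6 km/h

ΔP = 1010 − 861 = 149 hPa.
V ≈ 5.74 × 149^0.614 = 5.74 × 21.594 ≈ 123.950 kt.
123.950 × 1.852 ≈ 229.56 km/h → 229.6 km/h.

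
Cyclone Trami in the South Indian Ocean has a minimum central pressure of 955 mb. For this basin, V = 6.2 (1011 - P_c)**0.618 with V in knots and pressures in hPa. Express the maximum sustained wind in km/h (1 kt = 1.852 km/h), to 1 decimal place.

138.2 km/h

ΔP = 1011 − 955 = 56 mb.
V ≈ 6.2 × 56^0.618 = 6.2 × 12.033 ≈ 74.606 kt.
74.606 × 1.852 ≈ 138.17 km/h → 138.2 km/h.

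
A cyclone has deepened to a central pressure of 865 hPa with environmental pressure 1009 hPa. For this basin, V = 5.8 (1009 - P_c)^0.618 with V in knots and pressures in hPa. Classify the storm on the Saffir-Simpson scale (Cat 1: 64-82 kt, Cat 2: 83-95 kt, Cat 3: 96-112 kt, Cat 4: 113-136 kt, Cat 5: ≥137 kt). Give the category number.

4

ΔP = 1009 − 865 = 144 hPa.
V ≈ 5.8 × 144^0.618 = 5.8 × 21.57 ≈ 125 kt.
125 kt falls in the Category 4 band.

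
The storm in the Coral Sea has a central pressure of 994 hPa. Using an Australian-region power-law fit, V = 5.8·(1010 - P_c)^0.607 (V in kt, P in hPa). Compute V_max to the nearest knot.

31 kt

ΔP = 1010 − 994 = 16 hPa.
16^0.607 ≈ 5.381.
V ≈ 5.8 × 5.381 ≈ 31.2 kt.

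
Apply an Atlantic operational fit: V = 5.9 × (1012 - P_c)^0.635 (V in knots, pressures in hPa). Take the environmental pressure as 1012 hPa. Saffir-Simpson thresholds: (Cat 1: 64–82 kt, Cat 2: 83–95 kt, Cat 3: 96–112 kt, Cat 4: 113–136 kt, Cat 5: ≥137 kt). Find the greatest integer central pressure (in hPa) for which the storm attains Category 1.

969 hPa

Category 1 begins at V = 64 kt.
Required ΔP = (64/5.9)^(1/0.635) = 10.847^1.575 ≈ 42.70 hPa.
P_c ≤ 1012 − 42.70 = 969.30, so the highest integer P_c is 969 hPa.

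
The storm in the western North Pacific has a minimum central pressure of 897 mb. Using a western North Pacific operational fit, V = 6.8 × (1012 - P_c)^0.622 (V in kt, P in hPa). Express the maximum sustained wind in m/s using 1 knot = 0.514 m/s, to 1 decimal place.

ΔP = 1012 − 897 = 115 mb.
V ≈ 6.8 × 115^0.622 = 6.8 × 19.132 ≈ 130.096 kt.
130.096 × 0.514 ≈ 66.87 m/s → 66.9 m/s.

66.9 m/s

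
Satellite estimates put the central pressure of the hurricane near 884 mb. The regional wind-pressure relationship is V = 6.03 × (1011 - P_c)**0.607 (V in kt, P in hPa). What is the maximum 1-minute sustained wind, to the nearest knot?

114 kt

ΔP = 1011 − 884 = 127 mb.
127^0.607 ≈ 18.924.
V ≈ 6.03 × 18.924 ≈ 114.1 kt.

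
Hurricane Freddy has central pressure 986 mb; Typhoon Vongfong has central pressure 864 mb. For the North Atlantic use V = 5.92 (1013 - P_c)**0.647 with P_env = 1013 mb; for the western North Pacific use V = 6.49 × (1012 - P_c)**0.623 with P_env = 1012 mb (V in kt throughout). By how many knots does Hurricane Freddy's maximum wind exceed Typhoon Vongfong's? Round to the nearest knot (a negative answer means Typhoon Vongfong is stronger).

Hurricane Freddy: ΔP = 27; V ≈ 5.92 × 27^0.647 ≈ 49.94 kt.
Typhoon Vongfong: ΔP = 148; V ≈ 6.49 × 148^0.623 ≈ 145.99 kt.
Difference ≈ 49.94 − 145.99 = -96.05 → -96 kt.

-96 kt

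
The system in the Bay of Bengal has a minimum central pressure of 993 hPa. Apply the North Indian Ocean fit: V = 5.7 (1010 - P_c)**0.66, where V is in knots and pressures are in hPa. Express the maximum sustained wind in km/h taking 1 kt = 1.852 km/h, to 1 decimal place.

68.5 km/h

ΔP = 1010 − 993 = 17 hPa.
V ≈ 5.7 × 17^0.66 = 5.7 × 6.488 ≈ 36.980 kt.
36.980 × 1.852 ≈ 68.49 km/h → 68.5 km/h.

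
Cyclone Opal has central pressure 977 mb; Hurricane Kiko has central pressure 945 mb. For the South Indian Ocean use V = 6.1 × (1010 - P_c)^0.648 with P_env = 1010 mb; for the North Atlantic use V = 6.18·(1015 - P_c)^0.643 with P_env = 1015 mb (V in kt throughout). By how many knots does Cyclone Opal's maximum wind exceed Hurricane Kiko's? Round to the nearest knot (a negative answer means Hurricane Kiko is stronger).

-36 kt

Cyclone Opal: ΔP = 33; V ≈ 6.1 × 33^0.648 ≈ 58.79 kt.
Hurricane Kiko: ΔP = 70; V ≈ 6.18 × 70^0.643 ≈ 94.93 kt.
Difference ≈ 58.79 − 94.93 = -36.14 → -36 kt.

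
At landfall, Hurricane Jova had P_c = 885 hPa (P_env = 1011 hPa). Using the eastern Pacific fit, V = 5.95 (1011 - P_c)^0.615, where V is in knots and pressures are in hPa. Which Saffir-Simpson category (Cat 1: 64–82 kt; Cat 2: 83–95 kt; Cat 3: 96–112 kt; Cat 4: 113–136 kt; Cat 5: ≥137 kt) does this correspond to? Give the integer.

4

ΔP = 1011 − 885 = 126 hPa.
V ≈ 5.95 × 126^0.615 = 5.95 × 19.58 ≈ 116 kt.
116 kt falls in the Category 4 band.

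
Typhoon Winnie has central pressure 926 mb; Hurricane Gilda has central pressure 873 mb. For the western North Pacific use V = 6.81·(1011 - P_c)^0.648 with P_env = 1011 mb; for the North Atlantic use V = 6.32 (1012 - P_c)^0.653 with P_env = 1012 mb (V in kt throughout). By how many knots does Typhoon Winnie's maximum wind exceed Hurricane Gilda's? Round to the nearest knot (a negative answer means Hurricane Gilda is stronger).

-37 kt

Typhoon Winnie: ΔP = 85; V ≈ 6.81 × 85^0.648 ≈ 121.17 kt.
Hurricane Gilda: ΔP = 139; V ≈ 6.32 × 139^0.653 ≈ 158.53 kt.
Difference ≈ 121.17 − 158.53 = -37.36 → -37 kt.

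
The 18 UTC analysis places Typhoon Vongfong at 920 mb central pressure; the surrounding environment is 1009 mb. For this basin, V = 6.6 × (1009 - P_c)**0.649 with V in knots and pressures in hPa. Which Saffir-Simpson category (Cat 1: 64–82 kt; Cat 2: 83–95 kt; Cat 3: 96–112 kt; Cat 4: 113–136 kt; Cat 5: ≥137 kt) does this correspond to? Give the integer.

ΔP = 1009 − 920 = 89 mb.
V ≈ 6.6 × 89^0.649 = 6.6 × 18.41 ≈ 122 kt.
122 kt falls in the Category 4 band.

4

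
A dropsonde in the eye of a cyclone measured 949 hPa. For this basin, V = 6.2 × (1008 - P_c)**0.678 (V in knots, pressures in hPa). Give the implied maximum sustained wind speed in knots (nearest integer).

ΔP = 1008 − 949 = 59 hPa.
59^0.678 ≈ 15.872.
V ≈ 6.2 × 15.872 ≈ 98.4 kt.

98 kt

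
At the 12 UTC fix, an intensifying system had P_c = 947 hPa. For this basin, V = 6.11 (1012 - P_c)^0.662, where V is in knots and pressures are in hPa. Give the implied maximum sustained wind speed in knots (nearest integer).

ΔP = 1012 − 947 = 65 hPa.
65^0.662 ≈ 15.854.
V ≈ 6.11 × 15.854 ≈ 96.9 kt.

97 kt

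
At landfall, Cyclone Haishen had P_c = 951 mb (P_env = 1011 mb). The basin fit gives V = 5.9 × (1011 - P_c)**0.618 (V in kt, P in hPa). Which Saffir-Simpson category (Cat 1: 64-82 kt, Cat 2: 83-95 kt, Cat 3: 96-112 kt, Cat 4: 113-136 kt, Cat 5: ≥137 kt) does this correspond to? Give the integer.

1

ΔP = 1011 − 951 = 60 mb.
V ≈ 5.9 × 60^0.618 = 5.9 × 12.56 ≈ 74 kt.
74 kt falls in the Category 1 band.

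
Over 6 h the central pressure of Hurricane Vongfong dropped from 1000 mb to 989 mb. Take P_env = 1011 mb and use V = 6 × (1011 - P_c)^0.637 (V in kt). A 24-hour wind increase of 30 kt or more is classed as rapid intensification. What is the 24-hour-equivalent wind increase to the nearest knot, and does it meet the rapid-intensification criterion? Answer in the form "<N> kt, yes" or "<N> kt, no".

V₁: ΔP = 11, V ≈ 6 × 11^0.637 ≈ 27.64 kt.
V₂: ΔP = 22, V ≈ 6 × 22^0.637 ≈ 42.98 kt.
ΔV over 6 h = 15.34 kt → 24 h equivalent = 15.34 × 24/6 ≈ 61.36 kt.
61 kt ≥ 30 kt ⇒ rapid intensification.

61 kt, yes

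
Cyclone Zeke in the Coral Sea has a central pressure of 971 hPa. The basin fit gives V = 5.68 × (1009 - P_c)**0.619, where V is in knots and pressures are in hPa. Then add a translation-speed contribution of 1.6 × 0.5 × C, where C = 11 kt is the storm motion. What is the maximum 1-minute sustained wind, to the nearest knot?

ΔP = 1009 − 971 = 38 hPa.
38^0.619 ≈ 9.504.
V ≈ 5.68 × 9.504 ≈ 54.0 kt.
Translation term: 1.6 × 0.5 × 11 = 8.8 kt.
Corrected V ≈ 62.8 kt → 63 kt.

63 kt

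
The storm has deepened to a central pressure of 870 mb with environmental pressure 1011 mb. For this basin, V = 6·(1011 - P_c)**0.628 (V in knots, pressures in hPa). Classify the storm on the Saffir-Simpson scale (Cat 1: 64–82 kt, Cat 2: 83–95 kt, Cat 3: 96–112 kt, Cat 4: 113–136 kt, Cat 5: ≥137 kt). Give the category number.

4

ΔP = 1011 − 870 = 141 mb.
V ≈ 6 × 141^0.628 = 6 × 22.37 ≈ 134 kt.
134 kt falls in the Category 4 band.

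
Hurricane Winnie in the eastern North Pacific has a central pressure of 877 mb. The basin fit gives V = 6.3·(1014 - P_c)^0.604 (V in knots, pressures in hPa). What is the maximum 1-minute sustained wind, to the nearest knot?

ΔP = 1014 − 877 = 137 mb.
137^0.604 ≈ 19.524.
V ≈ 6.3 × 19.524 ≈ 123.0 kt.

123 kt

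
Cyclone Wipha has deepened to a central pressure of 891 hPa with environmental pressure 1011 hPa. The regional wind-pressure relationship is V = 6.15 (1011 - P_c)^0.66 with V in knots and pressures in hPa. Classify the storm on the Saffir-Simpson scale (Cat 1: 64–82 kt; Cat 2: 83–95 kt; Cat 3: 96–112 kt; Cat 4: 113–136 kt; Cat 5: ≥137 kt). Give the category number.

ΔP = 1011 − 891 = 120 hPa.
V ≈ 6.15 × 120^0.66 = 6.15 × 23.56 ≈ 145 kt.
145 kt falls in the Category 5 band.

5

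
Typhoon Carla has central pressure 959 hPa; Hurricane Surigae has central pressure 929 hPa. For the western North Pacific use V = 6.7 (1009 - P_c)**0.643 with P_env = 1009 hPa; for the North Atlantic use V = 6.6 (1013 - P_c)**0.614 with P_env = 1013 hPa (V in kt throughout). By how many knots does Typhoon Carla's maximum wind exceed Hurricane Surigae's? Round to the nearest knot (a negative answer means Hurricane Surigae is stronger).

-17 kt

Typhoon Carla: ΔP = 50; V ≈ 6.7 × 50^0.643 ≈ 82.89 kt.
Hurricane Surigae: ΔP = 84; V ≈ 6.6 × 84^0.614 ≈ 100.24 kt.
Difference ≈ 82.89 − 100.24 = -17.35 → -17 kt.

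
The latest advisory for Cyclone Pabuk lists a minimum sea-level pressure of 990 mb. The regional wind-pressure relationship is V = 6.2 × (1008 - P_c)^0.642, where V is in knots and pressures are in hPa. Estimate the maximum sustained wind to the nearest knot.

ΔP = 1008 − 990 = 18 mb.
18^0.642 ≈ 6.396.
V ≈ 6.2 × 6.396 ≈ 39.7 kt.

40 kt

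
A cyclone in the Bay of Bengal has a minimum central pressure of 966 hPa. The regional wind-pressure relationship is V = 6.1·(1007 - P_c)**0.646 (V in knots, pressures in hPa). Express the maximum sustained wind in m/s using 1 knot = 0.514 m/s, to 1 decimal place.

ΔP = 1007 − 966 = 41 hPa.
V ≈ 6.1 × 41^0.646 = 6.1 × 11.012 ≈ 67.172 kt.
67.172 × 0.514 ≈ 34.53 m/s → 34.5 m/s.

34.5 m/s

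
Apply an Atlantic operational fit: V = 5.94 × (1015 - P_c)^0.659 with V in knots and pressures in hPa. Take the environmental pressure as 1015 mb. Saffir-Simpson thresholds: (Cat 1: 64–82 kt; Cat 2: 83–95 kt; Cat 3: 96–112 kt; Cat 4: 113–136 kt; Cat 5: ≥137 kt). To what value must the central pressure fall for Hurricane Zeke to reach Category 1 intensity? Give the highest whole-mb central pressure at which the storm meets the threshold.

978 mb

Category 1 begins at V = 64 kt.
Required ΔP = (64/5.94)^(1/0.659) = 10.774^1.517 ≈ 36.86 mb.
P_c ≤ 1015 − 36.86 = 978.14, so the highest integer P_c is 978 mb.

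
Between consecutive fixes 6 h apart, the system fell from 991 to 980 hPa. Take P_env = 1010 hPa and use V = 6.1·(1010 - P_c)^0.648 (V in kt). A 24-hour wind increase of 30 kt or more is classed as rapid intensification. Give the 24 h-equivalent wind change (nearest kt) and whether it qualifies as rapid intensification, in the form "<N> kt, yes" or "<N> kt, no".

V₁: ΔP = 19, V ≈ 6.1 × 19^0.648 ≈ 41.11 kt.
V₂: ΔP = 30, V ≈ 6.1 × 30^0.648 ≈ 55.27 kt.
ΔV over 6 h = 14.16 kt → 24 h equivalent = 14.16 × 24/6 ≈ 56.64 kt.
57 kt ≥ 30 kt ⇒ rapid intensification.

57 kt, yes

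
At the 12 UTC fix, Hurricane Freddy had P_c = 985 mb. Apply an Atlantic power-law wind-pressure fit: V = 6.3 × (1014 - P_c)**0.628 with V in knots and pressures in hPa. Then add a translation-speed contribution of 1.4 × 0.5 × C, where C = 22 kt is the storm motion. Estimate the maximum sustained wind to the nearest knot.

ΔP = 1014 − 985 = 29 mb.
29^0.628 ≈ 8.287.
V ≈ 6.3 × 8.287 ≈ 52.2 kt.
Translation term: 1.4 × 0.5 × 22 = 15.4 kt.
Corrected V ≈ 67.6 kt → 68 kt.

68 kt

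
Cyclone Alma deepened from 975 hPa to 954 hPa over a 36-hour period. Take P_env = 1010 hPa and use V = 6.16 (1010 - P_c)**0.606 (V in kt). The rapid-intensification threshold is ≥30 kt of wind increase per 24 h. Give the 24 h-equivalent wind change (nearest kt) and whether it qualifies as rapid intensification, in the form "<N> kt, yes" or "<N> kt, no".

12 kt, no

V₁: ΔP = 35, V ≈ 6.16 × 35^0.606 ≈ 53.12 kt.
V₂: ΔP = 56, V ≈ 6.16 × 56^0.606 ≈ 70.63 kt.
ΔV over 36 h = 17.51 kt → 24 h equivalent = 17.51 × 24/36 ≈ 11.67 kt.
12 kt < 30 kt ⇒ not rapid intensification.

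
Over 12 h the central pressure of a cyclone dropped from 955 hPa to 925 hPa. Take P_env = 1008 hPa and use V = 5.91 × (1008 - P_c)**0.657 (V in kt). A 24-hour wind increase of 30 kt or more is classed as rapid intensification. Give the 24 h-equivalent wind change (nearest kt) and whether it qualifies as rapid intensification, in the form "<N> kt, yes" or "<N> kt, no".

55 kt, yes

V₁: ΔP = 53, V ≈ 5.91 × 53^0.657 ≈ 80.25 kt.
V₂: ΔP = 83, V ≈ 5.91 × 83^0.657 ≈ 107.75 kt.
ΔV over 12 h = 27.50 kt → 24 h equivalent = 27.50 × 24/12 ≈ 55.00 kt.
55 kt ≥ 30 kt ⇒ rapid intensification.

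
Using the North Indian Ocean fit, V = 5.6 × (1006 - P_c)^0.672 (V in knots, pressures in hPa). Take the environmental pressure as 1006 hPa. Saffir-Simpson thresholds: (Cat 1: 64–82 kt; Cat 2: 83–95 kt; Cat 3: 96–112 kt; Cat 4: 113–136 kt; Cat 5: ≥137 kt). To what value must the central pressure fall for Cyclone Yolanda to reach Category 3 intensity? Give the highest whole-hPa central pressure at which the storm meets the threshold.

937 hPa

Category 3 begins at V = 96 kt.
Required ΔP = (96/5.6)^(1/0.672) = 17.143^1.488 ≈ 68.62 hPa.
P_c ≤ 1006 − 68.62 = 937.38, so the highest integer P_c is 937 hPa.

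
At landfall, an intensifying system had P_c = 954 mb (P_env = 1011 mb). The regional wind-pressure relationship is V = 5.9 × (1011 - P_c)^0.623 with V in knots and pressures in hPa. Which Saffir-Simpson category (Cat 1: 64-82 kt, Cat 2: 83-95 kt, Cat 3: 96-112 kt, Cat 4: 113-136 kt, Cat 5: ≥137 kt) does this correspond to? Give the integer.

ΔP = 1011 − 954 = 57 mb.
V ≈ 5.9 × 57^0.623 = 5.9 × 12.41 ≈ 73 kt.
73 kt falls in the Category 1 band.

1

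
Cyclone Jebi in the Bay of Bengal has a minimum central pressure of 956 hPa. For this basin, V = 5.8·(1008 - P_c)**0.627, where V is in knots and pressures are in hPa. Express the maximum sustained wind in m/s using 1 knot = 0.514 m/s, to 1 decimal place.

ΔP = 1008 − 956 = 52 hPa.
V ≈ 5.8 × 52^0.627 = 5.8 × 11.911 ≈ 69.082 kt.
69.082 × 0.514 ≈ 35.51 m/s → 35.5 m/s.

35.5 m/s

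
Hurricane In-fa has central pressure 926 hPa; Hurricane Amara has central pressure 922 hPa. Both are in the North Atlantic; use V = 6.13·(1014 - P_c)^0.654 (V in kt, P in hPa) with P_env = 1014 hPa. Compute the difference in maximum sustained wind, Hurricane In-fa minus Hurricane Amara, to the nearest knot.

Hurricane In-fa: ΔP = 88; V ≈ 6.13 × 88^0.654 ≈ 114.59 kt.
Hurricane Amara: ΔP = 92; V ≈ 6.13 × 92^0.654 ≈ 117.97 kt.
Difference ≈ 114.59 − 117.97 = -3.38 → -3 kt.

-3 kt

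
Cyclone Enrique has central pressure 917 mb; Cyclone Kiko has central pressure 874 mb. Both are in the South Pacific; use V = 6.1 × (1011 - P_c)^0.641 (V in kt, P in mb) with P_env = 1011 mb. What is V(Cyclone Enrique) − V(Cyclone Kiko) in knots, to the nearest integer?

Cyclone Enrique: ΔP = 94; V ≈ 6.1 × 94^0.641 ≈ 112.23 kt.
Cyclone Kiko: ΔP = 137; V ≈ 6.1 × 137^0.641 ≈ 142.88 kt.
Difference ≈ 112.23 − 142.88 = -30.65 → -31 kt.

-31 kt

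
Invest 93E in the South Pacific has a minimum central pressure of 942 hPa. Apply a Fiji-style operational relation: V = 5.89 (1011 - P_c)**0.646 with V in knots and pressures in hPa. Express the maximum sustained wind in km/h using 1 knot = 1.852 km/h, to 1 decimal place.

ΔP = 1011 − 942 = 69 hPa.
V ≈ 5.89 × 69^0.646 = 5.89 × 15.413 ≈ 90.785 kt.
90.785 × 1.852 ≈ 168.13 km/h → 168.1 km/h.

168.1 km/h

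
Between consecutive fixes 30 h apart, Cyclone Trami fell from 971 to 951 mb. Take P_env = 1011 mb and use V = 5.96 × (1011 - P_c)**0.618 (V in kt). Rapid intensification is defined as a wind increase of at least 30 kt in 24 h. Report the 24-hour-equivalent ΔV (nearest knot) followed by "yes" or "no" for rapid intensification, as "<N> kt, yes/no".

V₁: ΔP = 40, V ≈ 5.96 × 40^0.618 ≈ 58.25 kt.
V₂: ΔP = 60, V ≈ 5.96 × 60^0.618 ≈ 74.84 kt.
ΔV over 30 h = 16.59 kt → 24 h equivalent = 16.59 × 24/30 ≈ 13.27 kt.
13 kt < 30 kt ⇒ not rapid intensification.

13 kt, no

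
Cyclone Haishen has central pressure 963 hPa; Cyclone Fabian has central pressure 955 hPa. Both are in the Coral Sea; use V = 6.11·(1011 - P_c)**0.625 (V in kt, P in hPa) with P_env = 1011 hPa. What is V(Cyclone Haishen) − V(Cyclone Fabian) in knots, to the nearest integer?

Cyclone Haishen: ΔP = 48; V ≈ 6.11 × 48^0.625 ≈ 68.68 kt.
Cyclone Fabian: ΔP = 56; V ≈ 6.11 × 56^0.625 ≈ 75.62 kt.
Difference ≈ 68.68 − 75.62 = -6.94 → -7 kt.

-7 kt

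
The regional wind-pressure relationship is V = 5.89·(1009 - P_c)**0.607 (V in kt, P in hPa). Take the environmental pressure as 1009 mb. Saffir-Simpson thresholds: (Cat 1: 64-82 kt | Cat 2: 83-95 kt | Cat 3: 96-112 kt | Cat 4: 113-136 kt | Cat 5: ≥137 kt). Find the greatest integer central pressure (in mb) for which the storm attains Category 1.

Category 1 begins at V = 64 kt.
Required ΔP = (64/5.89)^(1/0.607) = 10.866^1.647 ≈ 50.92 mb.
P_c ≤ 1009 − 50.92 = 958.08, so the highest integer P_c is 958 mb.

958 mb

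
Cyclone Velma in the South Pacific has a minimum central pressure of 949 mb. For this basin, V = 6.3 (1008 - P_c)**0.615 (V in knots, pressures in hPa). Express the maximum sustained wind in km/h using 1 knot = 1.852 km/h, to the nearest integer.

ΔP = 1008 − 949 = 59 mb.
V ≈ 6.3 × 59^0.615 = 6.3 × 12.276 ≈ 77.342 kt.
77.342 × 1.852 ≈ 143.24 km/h → 143 km/h.

143 km/h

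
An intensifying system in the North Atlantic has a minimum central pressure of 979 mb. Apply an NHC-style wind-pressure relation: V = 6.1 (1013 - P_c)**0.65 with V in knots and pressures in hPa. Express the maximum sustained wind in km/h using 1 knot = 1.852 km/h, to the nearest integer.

ΔP = 1013 − 979 = 34 mb.
V ≈ 6.1 × 34^0.65 = 6.1 × 9.896 ≈ 60.366 kt.
60.366 × 1.852 ≈ 111.80 km/h → 112 km/h.

112 km/h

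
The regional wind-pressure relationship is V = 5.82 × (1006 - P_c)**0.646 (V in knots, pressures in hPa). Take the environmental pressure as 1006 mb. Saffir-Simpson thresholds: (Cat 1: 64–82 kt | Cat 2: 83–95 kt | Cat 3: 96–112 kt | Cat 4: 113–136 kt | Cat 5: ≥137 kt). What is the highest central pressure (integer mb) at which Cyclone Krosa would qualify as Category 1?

Category 1 begins at V = 64 kt.
Required ΔP = (64/5.82)^(1/0.646) = 10.997^1.548 ≈ 40.91 mb.
P_c ≤ 1006 − 40.91 = 965.09, so the highest integer P_c is 965 mb.

965 mb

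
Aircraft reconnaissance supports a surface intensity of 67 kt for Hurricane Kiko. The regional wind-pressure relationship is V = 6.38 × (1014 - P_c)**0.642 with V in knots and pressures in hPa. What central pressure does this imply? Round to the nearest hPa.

975 hPa

ΔP = (V / 6.38)^(1/0.642) = (67/6.38)^1.558.
67/6.38 = 10.502; 10.502^1.558 ≈ 38.97 hPa.
P_c = 1014 − 38.97 = 975.03 ≈ 975 hPa.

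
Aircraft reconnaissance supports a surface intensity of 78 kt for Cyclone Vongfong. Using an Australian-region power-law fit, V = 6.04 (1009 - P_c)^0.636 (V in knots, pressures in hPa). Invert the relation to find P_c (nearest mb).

953 mb

ΔP = (V / 6.04)^(1/0.636) = (78/6.04)^1.572.
78/6.04 = 12.914; 12.914^1.572 ≈ 55.84 mb.
P_c = 1009 − 55.84 = 953.16 ≈ 953 mb.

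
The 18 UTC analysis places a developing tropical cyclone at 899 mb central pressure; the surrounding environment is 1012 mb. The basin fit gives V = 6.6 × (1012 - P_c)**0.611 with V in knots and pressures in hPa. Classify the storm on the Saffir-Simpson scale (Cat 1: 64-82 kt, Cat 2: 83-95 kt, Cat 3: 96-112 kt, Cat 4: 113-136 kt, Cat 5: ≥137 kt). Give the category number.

ΔP = 1012 − 899 = 113 mb.
V ≈ 6.6 × 113^0.611 = 6.6 × 17.97 ≈ 119 kt.
119 kt falls in the Category 4 band.

4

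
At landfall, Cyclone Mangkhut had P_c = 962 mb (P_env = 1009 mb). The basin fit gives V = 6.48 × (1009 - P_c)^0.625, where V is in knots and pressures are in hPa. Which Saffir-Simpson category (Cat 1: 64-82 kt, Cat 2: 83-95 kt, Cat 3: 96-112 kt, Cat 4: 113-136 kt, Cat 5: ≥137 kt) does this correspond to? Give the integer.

ΔP = 1009 − 962 = 47 mb.
V ≈ 6.48 × 47^0.625 = 6.48 × 11.09 ≈ 72 kt.
72 kt falls in the Category 1 band.

1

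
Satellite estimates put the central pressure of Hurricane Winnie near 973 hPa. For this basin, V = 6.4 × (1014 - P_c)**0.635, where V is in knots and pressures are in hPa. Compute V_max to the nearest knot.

68 kt

ΔP = 1014 − 973 = 41 hPa.
41^0.635 ≈ 10.571.
V ≈ 6.4 × 10.571 ≈ 67.7 kt.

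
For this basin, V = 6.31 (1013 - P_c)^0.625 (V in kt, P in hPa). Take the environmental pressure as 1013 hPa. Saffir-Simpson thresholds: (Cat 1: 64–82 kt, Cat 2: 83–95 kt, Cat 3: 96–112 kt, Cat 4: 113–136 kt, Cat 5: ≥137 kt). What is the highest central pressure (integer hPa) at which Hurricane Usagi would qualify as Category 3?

Category 3 begins at V = 96 kt.
Required ΔP = (96/6.31)^(1/0.625) = 15.214^1.600 ≈ 77.91 hPa.
P_c ≤ 1013 − 77.91 = 935.09, so the highest integer P_c is 935 hPa.

935 hPa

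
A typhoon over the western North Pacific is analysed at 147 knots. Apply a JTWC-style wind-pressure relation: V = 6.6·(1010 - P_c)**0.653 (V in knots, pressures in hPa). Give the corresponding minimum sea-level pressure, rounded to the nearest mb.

894 mb

ΔP = (V / 6.6)^(1/0.653) = (147/6.6)^1.531.
147/6.6 = 22.273; 22.273^1.531 ≈ 115.87 mb.
P_c = 1010 − 115.87 = 894.13 ≈ 894 mb.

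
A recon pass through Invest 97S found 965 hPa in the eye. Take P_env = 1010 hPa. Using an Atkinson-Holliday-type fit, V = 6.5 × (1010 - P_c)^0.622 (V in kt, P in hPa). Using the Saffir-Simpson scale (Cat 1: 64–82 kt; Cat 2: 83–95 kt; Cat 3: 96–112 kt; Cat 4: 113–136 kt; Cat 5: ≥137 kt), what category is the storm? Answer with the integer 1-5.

ΔP = 1010 − 965 = 45 hPa.
V ≈ 6.5 × 45^0.622 = 6.5 × 10.67 ≈ 69 kt.
69 kt falls in the Category 1 band.

1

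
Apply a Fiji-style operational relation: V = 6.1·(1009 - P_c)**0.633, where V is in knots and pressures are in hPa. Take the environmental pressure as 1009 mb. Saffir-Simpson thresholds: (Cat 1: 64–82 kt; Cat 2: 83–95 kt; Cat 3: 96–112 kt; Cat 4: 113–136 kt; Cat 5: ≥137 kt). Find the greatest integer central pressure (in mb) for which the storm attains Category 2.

947 mb

Category 2 begins at V = 83 kt.
Required ΔP = (83/6.1)^(1/0.633) = 13.607^1.580 ≈ 61.81 mb.
P_c ≤ 1009 − 61.81 = 947.19, so the highest integer P_c is 947 mb.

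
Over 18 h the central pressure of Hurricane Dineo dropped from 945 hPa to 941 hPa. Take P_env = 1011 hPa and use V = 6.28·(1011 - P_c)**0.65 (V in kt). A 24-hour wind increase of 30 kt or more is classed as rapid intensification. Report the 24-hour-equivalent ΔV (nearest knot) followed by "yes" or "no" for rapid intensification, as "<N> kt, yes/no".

5 kt, no

V₁: ΔP = 66, V ≈ 6.28 × 66^0.65 ≈ 95.65 kt.
V₂: ΔP = 70, V ≈ 6.28 × 70^0.65 ≈ 99.37 kt.
ΔV over 18 h = 3.72 kt → 24 h equivalent = 3.72 × 24/18 ≈ 4.96 kt.
5 kt < 30 kt ⇒ not rapid intensification.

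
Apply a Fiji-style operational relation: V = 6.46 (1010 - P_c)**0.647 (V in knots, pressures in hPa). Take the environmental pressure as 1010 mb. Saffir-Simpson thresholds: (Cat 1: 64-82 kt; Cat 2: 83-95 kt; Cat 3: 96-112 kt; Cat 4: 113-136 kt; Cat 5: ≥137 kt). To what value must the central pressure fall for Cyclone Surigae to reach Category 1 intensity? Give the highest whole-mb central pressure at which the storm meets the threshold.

Category 1 begins at V = 64 kt.
Required ΔP = (64/6.46)^(1/0.647) = 9.907^1.546 ≈ 34.62 mb.
P_c ≤ 1010 − 34.62 = 975.38, so the highest integer P_c is 975 mb.

975 mb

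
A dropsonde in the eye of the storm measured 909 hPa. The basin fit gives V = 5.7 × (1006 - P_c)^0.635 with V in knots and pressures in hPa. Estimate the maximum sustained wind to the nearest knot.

ΔP = 1006 − 909 = 97 hPa.
97^0.635 ≈ 18.264.
V ≈ 5.7 × 18.264 ≈ 104.1 kt.

104 kt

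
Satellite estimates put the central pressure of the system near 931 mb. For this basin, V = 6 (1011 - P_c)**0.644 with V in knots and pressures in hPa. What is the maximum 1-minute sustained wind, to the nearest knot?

101 kt

ΔP = 1011 − 931 = 80 mb.
80^0.644 ≈ 16.811.
V ≈ 6 × 16.811 ≈ 100.9 kt.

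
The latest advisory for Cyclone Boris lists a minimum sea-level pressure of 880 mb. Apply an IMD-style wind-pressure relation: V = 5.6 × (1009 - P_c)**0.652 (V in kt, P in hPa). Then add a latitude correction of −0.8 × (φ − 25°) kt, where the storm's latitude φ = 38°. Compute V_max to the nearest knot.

123 kt

ΔP = 1009 − 880 = 129 mb.
129^0.652 ≈ 23.774.
V ≈ 5.6 × 23.774 ≈ 133.1 kt.
Latitude correction: −0.8 × (38 − 25) = -10.4 kt.
Corrected V ≈ 122.7 kt → 123 kt.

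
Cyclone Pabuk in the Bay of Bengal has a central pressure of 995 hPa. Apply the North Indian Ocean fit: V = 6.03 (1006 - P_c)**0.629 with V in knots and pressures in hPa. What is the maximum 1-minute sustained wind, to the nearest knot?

ΔP = 1006 − 995 = 11 hPa.
11^0.629 ≈ 4.519.
V ≈ 6.03 × 4.519 ≈ 27.2 kt.

27 kt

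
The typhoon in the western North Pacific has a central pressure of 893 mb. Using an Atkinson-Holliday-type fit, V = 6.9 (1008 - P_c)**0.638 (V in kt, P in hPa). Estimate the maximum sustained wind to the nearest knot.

ΔP = 1008 − 893 = 115 mb.
115^0.638 ≈ 20.641.
V ≈ 6.9 × 20.641 ≈ 142.4 kt.

142 kt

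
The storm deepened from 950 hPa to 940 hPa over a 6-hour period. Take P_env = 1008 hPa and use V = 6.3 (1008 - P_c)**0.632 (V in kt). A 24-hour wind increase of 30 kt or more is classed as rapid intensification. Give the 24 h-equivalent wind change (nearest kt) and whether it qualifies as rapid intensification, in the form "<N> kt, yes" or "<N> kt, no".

V₁: ΔP = 58, V ≈ 6.3 × 58^0.632 ≈ 82.00 kt.
V₂: ΔP = 68, V ≈ 6.3 × 68^0.632 ≈ 90.67 kt.
ΔV over 6 h = 8.67 kt → 24 h equivalent = 8.67 × 24/6 ≈ 34.68 kt.
35 kt ≥ 30 kt ⇒ rapid intensification.

35 kt, yes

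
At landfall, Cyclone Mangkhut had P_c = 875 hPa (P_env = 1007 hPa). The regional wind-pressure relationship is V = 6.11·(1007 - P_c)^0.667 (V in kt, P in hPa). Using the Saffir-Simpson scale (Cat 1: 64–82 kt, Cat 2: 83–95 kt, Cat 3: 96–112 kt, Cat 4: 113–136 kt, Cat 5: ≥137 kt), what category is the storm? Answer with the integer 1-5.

ΔP = 1007 − 875 = 132 hPa.
V ≈ 6.11 × 132^0.667 = 6.11 × 25.97 ≈ 159 kt.
159 kt falls in the Category 5 band.

5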